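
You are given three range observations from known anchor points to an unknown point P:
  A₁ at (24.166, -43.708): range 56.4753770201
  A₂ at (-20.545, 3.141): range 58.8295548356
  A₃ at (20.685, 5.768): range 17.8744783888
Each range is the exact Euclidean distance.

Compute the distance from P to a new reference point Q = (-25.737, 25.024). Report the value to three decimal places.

64.986

eq1: (x − 24.166)² + (y + 43.708)² = 56.4753770201²
eq2: (x + 20.545)² + (y − 3.141)² = 58.8295548356²
eq3: (x − 20.685)² + (y − 5.768)² = 17.8744783888²
eq1−eq3, eq1−eq2 (x²,y² cancel):
  -6.962·x + 98.952·y = 836.725461
  -89.422·x + 93.698·y = -2333.870227
det = -6.962·93.698 − 98.952·-89.422 = 8196.160268
x = (836.725461·93.698 − 98.952·-2333.870227) / 8196.160268 = 37.742140
y = (-6.962·-2333.870227 − 836.725461·-89.422) / 8196.160268 = 11.111309
|P − Q| = √((37.742140 − -25.737)² + (11.111309 − 25.024)²) = 64.985877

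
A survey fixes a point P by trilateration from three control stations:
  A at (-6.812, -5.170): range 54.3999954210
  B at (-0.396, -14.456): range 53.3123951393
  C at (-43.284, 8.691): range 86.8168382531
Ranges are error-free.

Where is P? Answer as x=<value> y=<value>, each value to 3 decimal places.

x=43.206 y=16.222

eq1: (x + 6.812)² + (y + 5.170)² = 54.3999954210²
eq2: (x + 0.396)² + (y + 14.456)² = 53.3123951393²
eq3: (x + 43.284)² + (y − 8.691)² = 86.8168382531²
eq1−eq2, eq1−eq3 (x²,y² cancel):
  12.832·x − 18.572·y = 253.148534
  -72.944·x + 27.722·y = -2701.898009
det = 12.832·27.722 − -18.572·-72.944 = -998.987264
x = (253.148534·27.722 − -18.572·-2701.898009) / -998.987264 = 43.205622
y = (12.832·-2701.898009 − 253.148534·-72.944) / -998.987264 = 16.221517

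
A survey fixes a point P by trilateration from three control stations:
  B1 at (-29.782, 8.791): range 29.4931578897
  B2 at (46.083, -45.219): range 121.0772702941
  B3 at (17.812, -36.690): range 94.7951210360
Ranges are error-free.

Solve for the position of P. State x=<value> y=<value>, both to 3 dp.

eq1: (x + 29.782)² + (y − 8.791)² = 29.4931578897²
eq2: (x − 46.083)² + (y + 45.219)² = 121.0772702941²
eq3: (x − 17.812)² + (y + 36.690)² = 94.7951210360²
eq3−eq2, eq3−eq1 (x²,y² cancel):
  56.542·x − 17.058·y = -3168.613004
  -95.188·x + 90.962·y = 7417.094371
det = 56.542·90.962 − -17.058·-95.188 = 3519.456500
x = (-3168.613004·90.962 − -17.058·7417.094371) / 3519.456500 = -45.945327
y = (56.542·7417.094371 − -3168.613004·-95.188) / 3519.456500 = 33.460682

x=-45.945 y=33.461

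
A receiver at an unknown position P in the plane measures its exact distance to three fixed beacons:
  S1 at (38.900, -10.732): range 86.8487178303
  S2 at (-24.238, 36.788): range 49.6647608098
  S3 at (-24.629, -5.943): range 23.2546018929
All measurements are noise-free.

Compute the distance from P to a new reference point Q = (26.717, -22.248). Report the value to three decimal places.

76.144

eq1: (x − 38.900)² + (y + 10.732)² = 86.8487178303²
eq2: (x + 24.238)² + (y − 36.788)² = 49.6647608098²
eq3: (x + 24.629)² + (y + 5.943)² = 23.2546018929²
eq1−eq3, eq1−eq2 (x²,y² cancel):
  -127.058·x + 9.578·y = 6015.444346
  -126.276·x + 95.040·y = 5388.563086
det = -127.058·95.040 − 9.578·-126.276 = -10866.120792
x = (6015.444346·95.040 − 9.578·5388.563086) / -10866.120792 = -47.864015
y = (-127.058·5388.563086 − 6015.444346·-126.276) / -10866.120792 = -6.897236
|P − Q| = √((-47.864015 − 26.717)² + (-6.897236 − -22.248)²) = 76.144427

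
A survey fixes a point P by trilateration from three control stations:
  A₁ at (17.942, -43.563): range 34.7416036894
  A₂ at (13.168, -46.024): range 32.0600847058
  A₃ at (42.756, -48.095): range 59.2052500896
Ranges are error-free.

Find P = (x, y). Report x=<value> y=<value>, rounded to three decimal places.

x=-12.485 y=-26.794

eq1: (x − 17.942)² + (y + 43.563)² = 34.7416036894²
eq2: (x − 13.168)² + (y + 46.024)² = 32.0600847058²
eq3: (x − 42.756)² + (y + 48.095)² = 59.2052500896²
eq2−eq1, eq2−eq3 (x²,y² cancel):
  9.548·x + 4.922·y = -251.084463
  59.176·x − 4.142·y = -627.812846
det = 9.548·-4.142 − 4.922·59.176 = -330.812088
x = (-251.084463·-4.142 − 4.922·-627.812846) / -330.812088 = -12.484691
y = (9.548·-627.812846 − -251.084463·59.176) / -330.812088 = -26.794115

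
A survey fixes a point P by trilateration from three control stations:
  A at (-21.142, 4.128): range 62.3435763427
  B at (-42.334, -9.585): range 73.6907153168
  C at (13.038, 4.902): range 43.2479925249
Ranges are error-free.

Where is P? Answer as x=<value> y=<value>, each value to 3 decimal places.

x=26.367 y=-36.241

eq1: (x + 21.142)² + (y − 4.128)² = 62.3435763427²
eq2: (x + 42.334)² + (y + 9.585)² = 73.6907153168²
eq3: (x − 13.038)² + (y − 4.902)² = 43.2479925249²
eq3−eq2, eq3−eq1 (x²,y² cancel):
  -110.744·x − 28.974·y = -1869.911933
  -68.360·x − 1.548·y = -1746.327154
det = -110.744·-1.548 − -28.974·-68.360 = -1809.230928
x = (-1869.911933·-1.548 − -28.974·-1746.327154) / -1809.230928 = 26.366706
y = (-110.744·-1746.327154 − -1869.911933·-68.360) / -1809.230928 = -36.240854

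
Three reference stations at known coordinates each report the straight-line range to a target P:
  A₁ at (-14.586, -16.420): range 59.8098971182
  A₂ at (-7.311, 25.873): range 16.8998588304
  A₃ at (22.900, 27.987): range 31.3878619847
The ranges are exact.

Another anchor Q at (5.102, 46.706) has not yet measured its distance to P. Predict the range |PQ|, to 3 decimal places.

eq1: (x + 14.586)² + (y + 16.420)² = 59.8098971182²
eq2: (x + 7.311)² + (y − 25.873)² = 16.8998588304²
eq3: (x − 22.900)² + (y − 27.987)² = 31.3878619847²
eq2−eq1, eq2−eq3 (x²,y² cancel):
  -14.550·x − 84.586·y = -3532.113619
  60.422·x + 4.228·y = -114.773332
det = -14.550·4.228 − -84.586·60.422 = 5049.337892
x = (-3532.113619·4.228 − -84.586·-114.773332) / 5049.337892 = -4.880243
y = (-14.550·-114.773332 − -3532.113619·60.422) / 5049.337892 = 42.597134
|P − Q| = √((-4.880243 − 5.102)² + (42.597134 − 46.706)²) = 10.794811

10.795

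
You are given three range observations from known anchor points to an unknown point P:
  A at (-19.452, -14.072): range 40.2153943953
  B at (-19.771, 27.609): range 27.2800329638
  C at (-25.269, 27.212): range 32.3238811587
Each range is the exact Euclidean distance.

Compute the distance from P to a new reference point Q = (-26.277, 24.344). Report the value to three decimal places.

32.559

eq1: (x + 19.452)² + (y + 14.072)² = 40.2153943953²
eq2: (x + 19.771)² + (y − 27.609)² = 27.2800329638²
eq3: (x + 25.269)² + (y − 27.212)² = 32.3238811587²
eq1−eq3, eq1−eq2 (x²,y² cancel):
  -11.634·x + 82.568·y = 1375.058470
  -0.638·x + 83.362·y = 1449.825582
det = -11.634·83.362 − 82.568·-0.638 = -917.155124
x = (1375.058470·83.362 − 82.568·1449.825582) / -917.155124 = 5.540583
y = (-11.634·1449.825582 − 1375.058470·-0.638) / -917.155124 = 17.434328
|P − Q| = √((5.540583 − -26.277)² + (17.434328 − 24.344)²) = 32.559210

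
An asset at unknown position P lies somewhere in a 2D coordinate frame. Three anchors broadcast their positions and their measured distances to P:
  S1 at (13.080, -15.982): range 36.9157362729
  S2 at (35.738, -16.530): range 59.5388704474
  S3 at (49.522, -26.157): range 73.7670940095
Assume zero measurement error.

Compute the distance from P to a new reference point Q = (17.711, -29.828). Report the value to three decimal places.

43.169

eq1: (x − 13.080)² + (y + 15.982)² = 36.9157362729²
eq2: (x − 35.738)² + (y + 16.530)² = 59.5388704474²
eq3: (x − 49.522)² + (y + 26.157)² = 73.7670940095²
eq3−eq1, eq3−eq2 (x²,y² cancel):
  -72.884·x + 20.350·y = 1368.706165
  -27.568·x + 19.254·y = 310.535475
det = -72.884·19.254 − 20.350·-27.568 = -842.299736
x = (1368.706165·19.254 − 20.350·310.535475) / -842.299736 = -23.784492
y = (-72.884·310.535475 − 1368.706165·-27.568) / -842.299736 = -17.926426
|P − Q| = √((-23.784492 − 17.711)² + (-17.926426 − -29.828)²) = 43.168546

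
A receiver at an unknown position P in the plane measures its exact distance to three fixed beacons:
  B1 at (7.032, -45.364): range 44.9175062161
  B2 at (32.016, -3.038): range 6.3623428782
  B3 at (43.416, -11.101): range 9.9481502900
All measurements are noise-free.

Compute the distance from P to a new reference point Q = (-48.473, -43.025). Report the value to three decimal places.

eq1: (x − 7.032)² + (y + 45.364)² = 44.9175062161²
eq2: (x − 32.016)² + (y + 3.038)² = 6.3623428782²
eq3: (x − 43.416)² + (y + 11.101)² = 9.9481502900²
eq2−eq1, eq2−eq3 (x²,y² cancel):
  -49.968·x − 84.652·y = -904.015138
  22.800·x − 16.126·y = 915.441270
det = -49.968·-16.126 − -84.652·22.800 = 2735.849568
x = (-904.015138·-16.126 − -84.652·915.441270) / 2735.849568 = 33.653927
y = (-49.968·915.441270 − -904.015138·22.800) / 2735.849568 = -9.185894
|P − Q| = √((33.653927 − -48.473)² + (-9.185894 − -43.025)²) = 88.825206

88.825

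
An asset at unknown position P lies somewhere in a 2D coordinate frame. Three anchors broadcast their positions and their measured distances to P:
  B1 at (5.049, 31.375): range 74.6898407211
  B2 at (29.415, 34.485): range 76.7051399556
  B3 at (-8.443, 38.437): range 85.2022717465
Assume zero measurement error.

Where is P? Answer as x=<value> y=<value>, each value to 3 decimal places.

x=20.497 y=-41.700

eq1: (x − 5.049)² + (y − 31.375)² = 74.6898407211²
eq2: (x − 29.415)² + (y − 34.485)² = 76.7051399556²
eq3: (x + 8.443)² + (y − 38.437)² = 85.2022717465²
eq3−eq1, eq3−eq2 (x²,y² cancel):
  26.984·x − 14.124·y = 1142.050612
  75.716·x − 7.904·y = 1881.518847
det = 26.984·-7.904 − -14.124·75.716 = 856.131248
x = (1142.050612·-7.904 − -14.124·1881.518847) / 856.131248 = 20.496629
y = (26.984·1881.518847 − 1142.050612·75.716) / 856.131248 = -41.699914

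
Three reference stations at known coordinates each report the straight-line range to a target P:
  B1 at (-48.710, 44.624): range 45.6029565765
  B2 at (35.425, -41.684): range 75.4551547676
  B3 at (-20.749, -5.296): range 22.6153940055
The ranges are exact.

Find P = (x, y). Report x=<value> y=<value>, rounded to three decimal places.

x=-13.193 y=16.020

eq1: (x + 48.710)² + (y − 44.624)² = 45.6029565765²
eq2: (x − 35.425)² + (y + 41.684)² = 75.4551547676²
eq3: (x + 20.749)² + (y + 5.296)² = 22.6153940055²
eq3−eq1, eq3−eq2 (x²,y² cancel):
  -55.922·x + 99.840·y = 2337.223257
  112.348·x − 72.776·y = -2648.106471
det = -55.922·-72.776 − 99.840·112.348 = -7147.044848
x = (2337.223257·-72.776 − 99.840·-2648.106471) / -7147.044848 = -13.193312
y = (-55.922·-2648.106471 − 2337.223257·112.348) / -7147.044848 = 16.019901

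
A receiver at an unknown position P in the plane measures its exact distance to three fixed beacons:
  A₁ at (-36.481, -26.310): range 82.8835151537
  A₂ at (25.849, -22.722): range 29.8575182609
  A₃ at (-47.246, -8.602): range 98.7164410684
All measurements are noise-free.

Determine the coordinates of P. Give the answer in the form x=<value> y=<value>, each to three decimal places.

eq1: (x + 36.481)² + (y + 26.310)² = 82.8835151537²
eq2: (x − 25.849)² + (y + 22.722)² = 29.8575182609²
eq3: (x + 47.246)² + (y + 8.602)² = 98.7164410684²
eq1−eq3, eq1−eq2 (x²,y² cancel):
  -21.530·x + 35.416·y = -2592.159194
  124.660·x + 7.176·y = 5139.586312
det = -21.530·7.176 − 35.416·124.660 = -4569.457840
x = (-2592.159194·7.176 − 35.416·5139.586312) / -4569.457840 = 43.905630
y = (-21.530·5139.586312 − -2592.159194·124.660) / -4569.457840 = -46.500762

x=43.906 y=-46.501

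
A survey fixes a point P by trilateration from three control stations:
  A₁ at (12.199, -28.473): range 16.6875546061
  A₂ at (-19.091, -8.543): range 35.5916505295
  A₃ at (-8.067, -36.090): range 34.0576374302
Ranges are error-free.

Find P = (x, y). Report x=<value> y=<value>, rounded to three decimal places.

eq1: (x − 12.199)² + (y + 28.473)² = 16.6875546061²
eq2: (x + 19.091)² + (y + 8.543)² = 35.5916505295²
eq3: (x + 8.067)² + (y + 36.090)² = 34.0576374302²
eq2−eq1, eq2−eq3 (x²,y² cancel):
  62.580·x − 39.860·y = 1510.369309
  22.048·x − 55.094·y = 1036.958379
det = 62.580·-55.094 − -39.860·22.048 = -2568.949240
x = (1510.369309·-55.094 − -39.860·1036.958379) / -2568.949240 = 16.302045
y = (62.580·1036.958379 − 1510.369309·22.048) / -2568.949240 = -12.297726

x=16.302 y=-12.298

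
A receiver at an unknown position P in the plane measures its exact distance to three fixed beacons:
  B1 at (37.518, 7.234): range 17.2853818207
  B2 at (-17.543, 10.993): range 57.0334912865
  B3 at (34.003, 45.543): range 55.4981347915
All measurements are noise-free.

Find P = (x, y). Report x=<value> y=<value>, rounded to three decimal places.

x=35.512 y=-9.935

eq1: (x − 37.518)² + (y − 7.234)² = 17.2853818207²
eq2: (x + 17.543)² + (y − 10.993)² = 57.0334912865²
eq3: (x − 34.003)² + (y − 45.543)² = 55.4981347915²
eq3−eq1, eq3−eq2 (x²,y² cancel):
  7.030·x − 76.618·y = 1010.820763
  -103.092·x − 69.100·y = -2974.542123
det = 7.030·-69.100 − -76.618·-103.092 = -8384.475856
x = (1010.820763·-69.100 − -76.618·-2974.542123) / -8384.475856 = 35.512200
y = (7.030·-2974.542123 − 1010.820763·-103.092) / -8384.475856 = -9.934611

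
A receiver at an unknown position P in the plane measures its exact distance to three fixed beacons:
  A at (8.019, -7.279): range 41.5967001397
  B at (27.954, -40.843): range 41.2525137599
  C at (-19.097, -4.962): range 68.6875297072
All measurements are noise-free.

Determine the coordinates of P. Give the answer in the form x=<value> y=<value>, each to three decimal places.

eq1: (x − 8.019)² + (y + 7.279)² = 41.5967001397²
eq2: (x − 27.954)² + (y + 40.843)² = 41.2525137599²
eq3: (x + 19.097)² + (y + 4.962)² = 68.6875297072²
eq3−eq1, eq3−eq2 (x²,y² cancel):
  54.232·x − 4.634·y = 2715.662624
  94.102·x − 71.762·y = 5076.466758
det = 54.232·-71.762 − -4.634·94.102 = -3455.728116
x = (2715.662624·-71.762 − -4.634·5076.466758) / -3455.728116 = 49.586376
y = (54.232·5076.466758 − 2715.662624·94.102) / -3455.728116 = -5.717366

x=49.586 y=-5.717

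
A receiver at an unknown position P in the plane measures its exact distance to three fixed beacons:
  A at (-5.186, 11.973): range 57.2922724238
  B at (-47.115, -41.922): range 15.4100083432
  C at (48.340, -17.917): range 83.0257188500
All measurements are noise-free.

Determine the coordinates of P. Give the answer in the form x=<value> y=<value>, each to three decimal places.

x=-32.062 y=-38.624

eq1: (x + 5.186)² + (y − 11.973)² = 57.2922724238²
eq2: (x + 47.115)² + (y + 41.922)² = 15.4100083432²
eq3: (x − 48.340)² + (y + 17.917)² = 83.0257188500²
eq3−eq1, eq3−eq2 (x²,y² cancel):
  -107.052·x + 59.780·y = 1123.338347
  -190.910·x − 48.010·y = 7975.304453
det = -107.052·-48.010 − 59.780·-190.910 = 16552.166320
x = (1123.338347·-48.010 − 59.780·7975.304453) / 16552.166320 = -32.061977
y = (-107.052·7975.304453 − 1123.338347·-190.910) / 16552.166320 = -38.624296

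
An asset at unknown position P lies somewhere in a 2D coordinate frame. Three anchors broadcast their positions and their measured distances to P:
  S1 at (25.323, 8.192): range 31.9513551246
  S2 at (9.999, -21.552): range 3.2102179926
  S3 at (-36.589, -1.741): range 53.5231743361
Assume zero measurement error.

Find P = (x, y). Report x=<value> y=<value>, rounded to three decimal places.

eq1: (x − 25.323)² + (y − 8.192)² = 31.9513551246²
eq2: (x − 9.999)² + (y + 21.552)² = 3.2102179926²
eq3: (x + 36.589)² + (y + 1.741)² = 53.5231743361²
eq3−eq2, eq3−eq1 (x²,y² cancel):
  93.176·x − 39.622·y = 2077.107394
  123.824·x + 19.866·y = 1210.418288
det = 93.176·19.866 − -39.622·123.824 = 6757.188944
x = (2077.107394·19.866 − -39.622·1210.418288) / 6757.188944 = 13.204161
y = (93.176·1210.418288 − 2077.107394·123.824) / 6757.188944 = -21.371877

x=13.204 y=-21.372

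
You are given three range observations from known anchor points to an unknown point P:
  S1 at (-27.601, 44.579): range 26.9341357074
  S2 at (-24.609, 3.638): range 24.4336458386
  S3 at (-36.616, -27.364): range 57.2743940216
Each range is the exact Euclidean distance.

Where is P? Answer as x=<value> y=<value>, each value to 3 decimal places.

x=-10.621 y=23.671

eq1: (x + 27.601)² + (y − 44.579)² = 26.9341357074²
eq2: (x + 24.609)² + (y − 3.638)² = 24.4336458386²
eq3: (x + 36.616)² + (y + 27.364)² = 57.2743940216²
eq1−eq3, eq1−eq2 (x²,y² cancel):
  -18.030·x − 143.886·y = -3214.491034
  5.984·x − 81.882·y = -2001.819900
det = -18.030·-81.882 − -143.886·5.984 = 2337.346284
x = (-3214.491034·-81.882 − -143.886·-2001.819900) / 2337.346284 = -10.620978
y = (-18.030·-2001.819900 − -3214.491034·5.984) / 2337.346284 = 23.671429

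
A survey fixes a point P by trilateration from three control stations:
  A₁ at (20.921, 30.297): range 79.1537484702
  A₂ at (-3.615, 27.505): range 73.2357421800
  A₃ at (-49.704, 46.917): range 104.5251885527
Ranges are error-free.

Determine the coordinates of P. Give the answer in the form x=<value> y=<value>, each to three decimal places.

x=-1.237 y=-45.692

eq1: (x − 20.921)² + (y − 30.297)² = 79.1537484702²
eq2: (x + 3.615)² + (y − 27.505)² = 73.2357421800²
eq3: (x + 49.704)² + (y − 46.917)² = 104.5251885527²
eq2−eq1, eq2−eq3 (x²,y² cancel):
  49.072·x + 5.584·y = -315.838764
  -92.178·x + 38.824·y = -1659.941854
det = 49.072·38.824 − 5.584·-92.178 = 2419.893280
x = (-315.838764·38.824 − 5.584·-1659.941854) / 2419.893280 = -1.236835
y = (49.072·-1659.941854 − -315.838764·-92.178) / 2419.893280 = -45.692119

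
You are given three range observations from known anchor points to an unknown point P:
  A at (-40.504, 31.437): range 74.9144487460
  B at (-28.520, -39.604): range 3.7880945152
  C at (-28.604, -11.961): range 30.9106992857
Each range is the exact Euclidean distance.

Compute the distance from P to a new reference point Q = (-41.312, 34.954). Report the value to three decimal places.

78.508

eq1: (x + 40.504)² + (y − 31.437)² = 74.9144487460²
eq2: (x + 28.520)² + (y + 39.604)² = 3.7880945152²
eq3: (x + 28.604)² + (y + 11.961)² = 30.9106992857²
eq3−eq1, eq3−eq2 (x²,y² cancel):
  -23.800·x + 86.796·y = -2989.098653
  0.168·x − 55.286·y = 2361.734549
det = -23.800·-55.286 − 86.796·0.168 = 1301.225072
x = (-2989.098653·-55.286 − 86.796·2361.734549) / 1301.225072 = -30.535689
y = (-23.800·2361.734549 − -2989.098653·0.168) / 1301.225072 = -42.811282
|P − Q| = √((-30.535689 − -41.312)² + (-42.811282 − 34.954)²) = 78.508394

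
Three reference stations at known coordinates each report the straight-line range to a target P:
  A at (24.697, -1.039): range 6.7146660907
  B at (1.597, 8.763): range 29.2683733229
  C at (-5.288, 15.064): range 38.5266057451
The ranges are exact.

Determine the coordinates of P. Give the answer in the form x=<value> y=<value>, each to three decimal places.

x=25.825 y=-7.658

eq1: (x − 24.697)² + (y + 1.039)² = 6.7146660907²
eq2: (x − 1.597)² + (y − 8.763)² = 29.2683733229²
eq3: (x + 5.288)² + (y − 15.064)² = 38.5266057451²
eq1−eq3, eq1−eq2 (x²,y² cancel):
  -59.970·x + 32.206·y = -1795.346900
  -46.200·x + 19.604·y = -1343.231688
det = -59.970·19.604 − 32.206·-46.200 = 312.265320
x = (-1795.346900·19.604 − 32.206·-1343.231688) / 312.265320 = 25.824639
y = (-59.970·-1343.231688 − -1795.346900·-46.200) / 312.265320 = -7.658303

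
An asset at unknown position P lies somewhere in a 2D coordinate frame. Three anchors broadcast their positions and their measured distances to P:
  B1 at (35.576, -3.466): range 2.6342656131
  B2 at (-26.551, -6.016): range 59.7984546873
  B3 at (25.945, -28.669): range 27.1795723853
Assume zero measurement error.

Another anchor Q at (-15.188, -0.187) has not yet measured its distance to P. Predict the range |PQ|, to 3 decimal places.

eq1: (x − 35.576)² + (y + 3.466)² = 2.6342656131²
eq2: (x + 26.551)² + (y + 6.016)² = 59.7984546873²
eq3: (x − 25.945)² + (y + 28.669)² = 27.1795723853²
eq1−eq3, eq1−eq2 (x²,y² cancel):
  -19.262·x − 50.406·y = -514.400146
  -124.254·x − 5.100·y = -4105.432903
det = -19.262·-5.100 − -50.406·-124.254 = -6164.910924
x = (-514.400146·-5.100 − -50.406·-4105.432903) / -6164.910924 = 33.141600
y = (-19.262·-4105.432903 − -514.400146·-124.254) / -6164.910924 = -2.459496
|P − Q| = √((33.141600 − -15.188)² + (-2.459496 − -0.187)²) = 48.382997

48.383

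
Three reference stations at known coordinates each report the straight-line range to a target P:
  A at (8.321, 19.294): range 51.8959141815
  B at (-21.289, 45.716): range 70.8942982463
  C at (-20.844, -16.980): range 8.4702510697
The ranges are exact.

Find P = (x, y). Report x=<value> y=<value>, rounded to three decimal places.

x=-18.516 y=-25.124

eq1: (x − 8.321)² + (y − 19.294)² = 51.8959141815²
eq2: (x + 21.289)² + (y − 45.716)² = 70.8942982463²
eq3: (x + 20.844)² + (y + 16.980)² = 8.4702510697²
eq3−eq2, eq3−eq1 (x²,y² cancel):
  -0.890·x + 125.392·y = -3133.874930
  58.330·x + 72.548·y = -2902.736015
det = -0.890·72.548 − 125.392·58.330 = -7378.683080
x = (-3133.874930·72.548 − 125.392·-2902.736015) / -7378.683080 = -18.515976
y = (-0.890·-2902.736015 − -3133.874930·58.330) / -7378.683080 = -25.124044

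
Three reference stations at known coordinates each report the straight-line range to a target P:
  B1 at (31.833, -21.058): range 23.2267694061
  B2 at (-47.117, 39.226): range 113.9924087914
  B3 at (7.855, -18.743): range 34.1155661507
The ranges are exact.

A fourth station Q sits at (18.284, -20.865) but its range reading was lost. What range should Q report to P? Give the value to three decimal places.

26.387

eq1: (x − 31.833)² + (y + 21.058)² = 23.2267694061²
eq2: (x + 47.117)² + (y − 39.226)² = 113.9924087914²
eq3: (x − 7.855)² + (y + 18.743)² = 34.1155661507²
eq2−eq1, eq2−eq3 (x²,y² cancel):
  157.900·x − 120.568·y = 10152.874933
  109.944·x − 115.938·y = 8484.707717
det = 157.900·-115.938 − -120.568·109.944 = -5050.882008
x = (10152.874933·-115.938 − -120.568·8484.707717) / -5050.882008 = 30.513438
y = (157.900·8484.707717 − 10152.874933·109.944) / -5050.882008 = -44.247256
|P − Q| = √((30.513438 − 18.284)² + (-44.247256 − -20.865)²) = 26.387289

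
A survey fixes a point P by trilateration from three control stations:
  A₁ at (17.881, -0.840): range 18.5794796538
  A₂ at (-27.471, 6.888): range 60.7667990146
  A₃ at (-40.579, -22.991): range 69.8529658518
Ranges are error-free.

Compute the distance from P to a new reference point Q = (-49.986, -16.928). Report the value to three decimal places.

78.897

eq1: (x − 17.881)² + (y + 0.840)² = 18.5794796538²
eq2: (x + 27.471)² + (y − 6.888)² = 60.7667990146²
eq3: (x + 40.579)² + (y + 22.991)² = 69.8529658518²
eq3−eq2, eq3−eq1 (x²,y² cancel):
  26.216·x + 59.758·y = -186.307961
  116.920·x + 44.302·y = 2679.434213
det = 26.216·44.302 − 59.758·116.920 = -5825.484128
x = (-186.307961·44.302 − 59.758·2679.434213) / -5825.484128 = 28.902567
y = (26.216·2679.434213 − -186.307961·116.920) / -5825.484128 = -15.797344
|P − Q| = √((28.902567 − -49.986)² + (-15.797344 − -16.928)²) = 78.896669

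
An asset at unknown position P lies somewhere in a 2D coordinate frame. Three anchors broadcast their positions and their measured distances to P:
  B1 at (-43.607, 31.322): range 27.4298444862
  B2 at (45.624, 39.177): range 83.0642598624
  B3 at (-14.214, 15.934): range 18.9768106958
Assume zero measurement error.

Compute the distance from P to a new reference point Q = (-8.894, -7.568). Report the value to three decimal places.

26.425

eq1: (x + 43.607)² + (y − 31.322)² = 27.4298444862²
eq2: (x − 45.624)² + (y − 39.177)² = 83.0642598624²
eq3: (x + 14.214)² + (y − 15.934)² = 18.9768106958²
eq1−eq2, eq1−eq3 (x²,y² cancel):
  178.462·x + 15.710·y = -5413.526326
  58.786·x − 30.776·y = -2034.430957
det = 178.462·-30.776 − 15.710·58.786 = -6415.874572
x = (-5413.526326·-30.776 − 15.710·-2034.430957) / -6415.874572 = -30.949420
y = (178.462·-2034.430957 − -5413.526326·58.786) / -6415.874572 = 6.987209
|P − Q| = √((-30.949420 − -8.894)² + (6.987209 − -7.568)²) = 26.425285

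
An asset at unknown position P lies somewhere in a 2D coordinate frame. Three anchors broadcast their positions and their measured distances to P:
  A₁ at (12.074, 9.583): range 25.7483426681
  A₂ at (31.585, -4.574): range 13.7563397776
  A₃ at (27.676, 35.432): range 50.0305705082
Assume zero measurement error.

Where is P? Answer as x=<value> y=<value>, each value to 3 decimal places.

eq1: (x − 12.074)² + (y − 9.583)² = 25.7483426681²
eq2: (x − 31.585)² + (y + 4.574)² = 13.7563397776²
eq3: (x − 27.676)² + (y − 35.432)² = 50.0305705082²
eq1−eq3, eq1−eq2 (x²,y² cancel):
  31.204·x + 51.698·y = -56.308600
  39.022·x − 28.314·y = 1254.658602
det = 31.204·-28.314 − 51.698·39.022 = -2900.869412
x = (-56.308600·-28.314 − 51.698·1254.658602) / -2900.869412 = 21.810364
y = (31.204·1254.658602 − -56.308600·39.022) / -2900.869412 = -14.253534

x=21.810 y=-14.254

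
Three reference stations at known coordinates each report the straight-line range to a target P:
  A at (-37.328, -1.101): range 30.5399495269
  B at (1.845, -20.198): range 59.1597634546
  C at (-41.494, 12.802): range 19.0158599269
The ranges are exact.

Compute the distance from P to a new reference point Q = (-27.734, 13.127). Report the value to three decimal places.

16.095

eq1: (x + 37.328)² + (y + 1.101)² = 30.5399495269²
eq2: (x − 1.845)² + (y + 20.198)² = 59.1597634546²
eq3: (x + 41.494)² + (y − 12.802)² = 19.0158599269²
eq2−eq1, eq2−eq3 (x²,y² cancel):
  -78.346·x + 38.194·y = 3550.417651
  -86.678·x + 66.000·y = 4612.554694
det = -78.346·66.000 − 38.194·-86.678 = -1860.256468
x = (3550.417651·66.000 − 38.194·4612.554694) / -1860.256468 = -31.262168
y = (-78.346·4612.554694 − 3550.417651·-86.678) / -1860.256468 = 28.830492
|P − Q| = √((-31.262168 − -27.734)² + (28.830492 − 13.127)²) = 16.094957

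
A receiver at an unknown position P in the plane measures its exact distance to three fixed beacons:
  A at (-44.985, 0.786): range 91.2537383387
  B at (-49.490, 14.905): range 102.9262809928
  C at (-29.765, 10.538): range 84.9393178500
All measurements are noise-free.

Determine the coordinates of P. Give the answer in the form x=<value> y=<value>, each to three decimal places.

eq1: (x + 44.985)² + (y − 0.786)² = 91.2537383387²
eq2: (x + 49.490)² + (y − 14.905)² = 102.9262809928²
eq3: (x + 29.765)² + (y − 10.538)² = 84.9393178500²
eq2−eq1, eq2−eq3 (x²,y² cancel):
  9.010·x − 28.238·y = 1619.423454
  39.450·x − 8.734·y = 1704.717146
det = 9.010·-8.734 − -28.238·39.450 = 1035.295760
x = (1619.423454·-8.734 − -28.238·1704.717146) / 1035.295760 = 32.834828
y = (9.010·1704.717146 − 1619.423454·39.450) / 1035.295760 = -46.872358

x=32.835 y=-46.872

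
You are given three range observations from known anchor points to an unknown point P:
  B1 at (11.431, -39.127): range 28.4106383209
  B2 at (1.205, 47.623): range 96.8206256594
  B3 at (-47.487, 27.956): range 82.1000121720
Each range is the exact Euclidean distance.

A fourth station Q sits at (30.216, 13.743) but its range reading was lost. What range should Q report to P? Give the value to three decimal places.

eq1: (x − 11.431)² + (y + 39.127)² = 28.4106383209²
eq2: (x − 1.205)² + (y − 47.623)² = 96.8206256594²
eq3: (x + 47.487)² + (y − 27.956)² = 82.1000121720²
eq1−eq2, eq1−eq3 (x²,y² cancel):
  -20.452·x + 173.500·y = -7959.256919
  -117.836·x + 134.166·y = -4558.284414
det = -20.452·134.166 − 173.500·-117.836 = 17700.582968
x = (-7959.256919·134.166 − 173.500·-4558.284414) / 17700.582968 = -15.649164
y = (-20.452·-4558.284414 − -7959.256919·-117.836) / 17700.582968 = -47.719387
|P − Q| = √((-15.649164 − 30.216)² + (-47.719387 − 13.743)²) = 76.689231

76.689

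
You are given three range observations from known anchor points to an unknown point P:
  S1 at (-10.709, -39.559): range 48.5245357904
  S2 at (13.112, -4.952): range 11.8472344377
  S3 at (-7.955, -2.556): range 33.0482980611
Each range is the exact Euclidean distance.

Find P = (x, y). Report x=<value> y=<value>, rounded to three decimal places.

eq1: (x + 10.709)² + (y + 39.559)² = 48.5245357904²
eq2: (x − 13.112)² + (y + 4.952)² = 11.8472344377²
eq3: (x + 7.955)² + (y + 2.556)² = 33.0482980611²
eq3−eq2, eq3−eq1 (x²,y² cancel):
  42.134·x − 4.792·y = 1078.464728
  -5.508·x − 74.006·y = 347.341432
det = 42.134·-74.006 − -4.792·-5.508 = -3144.563140
x = (1078.464728·-74.006 − -4.792·347.341432) / -3144.563140 = 24.851910
y = (42.134·347.341432 − 1078.464728·-5.508) / -3144.563140 = -6.543061

x=24.852 y=-6.543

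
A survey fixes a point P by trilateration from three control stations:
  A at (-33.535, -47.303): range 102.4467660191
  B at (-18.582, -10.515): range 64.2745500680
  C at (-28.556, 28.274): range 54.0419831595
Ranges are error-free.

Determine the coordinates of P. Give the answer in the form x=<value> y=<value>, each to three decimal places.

eq1: (x + 33.535)² + (y + 47.303)² = 102.4467660191²
eq2: (x + 18.582)² + (y + 10.515)² = 64.2745500680²
eq3: (x + 28.556)² + (y − 28.274)² = 54.0419831595²
eq2−eq1, eq2−eq3 (x²,y² cancel):
  -29.906·x − 73.576·y = -3457.807996
  -19.948·x + 77.578·y = 2369.690106
det = -29.906·77.578 − -73.576·-19.948 = -3787.741716
x = (-3457.807996·77.578 − -73.576·2369.690106) / -3787.741716 = 24.789840
y = (-29.906·2369.690106 − -3457.807996·-19.948) / -3787.741716 = 36.920233

x=24.790 y=36.920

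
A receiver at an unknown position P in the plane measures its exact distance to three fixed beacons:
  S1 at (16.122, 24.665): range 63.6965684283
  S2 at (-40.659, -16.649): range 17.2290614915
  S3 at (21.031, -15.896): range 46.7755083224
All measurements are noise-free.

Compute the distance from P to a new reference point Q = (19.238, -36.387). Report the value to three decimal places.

46.002

eq1: (x − 16.122)² + (y − 24.665)² = 63.6965684283²
eq2: (x + 40.659)² + (y + 16.649)² = 17.2290614915²
eq3: (x − 21.031)² + (y + 15.896)² = 46.7755083224²
eq1−eq2, eq1−eq3 (x²,y² cancel):
  -113.562·x − 82.628·y = 4822.474643
  9.818·x − 81.122·y = 1696.009319
det = -113.562·-81.122 − -82.628·9.818 = 10023.618268
x = (4822.474643·-81.122 − -82.628·1696.009319) / 10023.618268 = -25.047934
y = (-113.562·1696.009319 − 4822.474643·9.818) / 10023.618268 = -23.938388
|P − Q| = √((-25.047934 − 19.238)² + (-23.938388 − -36.387)²) = 46.002303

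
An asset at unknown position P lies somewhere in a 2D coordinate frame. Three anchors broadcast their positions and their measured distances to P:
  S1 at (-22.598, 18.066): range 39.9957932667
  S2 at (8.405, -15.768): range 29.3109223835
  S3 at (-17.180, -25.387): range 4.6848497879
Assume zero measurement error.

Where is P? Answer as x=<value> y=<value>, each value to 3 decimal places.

eq1: (x + 22.598)² + (y − 18.066)² = 39.9957932667²
eq2: (x − 8.405)² + (y + 15.768)² = 29.3109223835²
eq3: (x + 17.180)² + (y + 25.387)² = 4.6848497879²
eq1−eq2, eq1−eq3 (x²,y² cancel):
  62.006·x − 67.668·y = 222.757197
  10.836·x − 86.906·y = 1680.317870
det = 62.006·-86.906 − -67.668·10.836 = -4655.442988
x = (222.757197·-86.906 − -67.668·1680.317870) / -4655.442988 = -20.265486
y = (62.006·1680.317870 − 222.757197·10.836) / -4655.442988 = -21.861720

x=-20.265 y=-21.862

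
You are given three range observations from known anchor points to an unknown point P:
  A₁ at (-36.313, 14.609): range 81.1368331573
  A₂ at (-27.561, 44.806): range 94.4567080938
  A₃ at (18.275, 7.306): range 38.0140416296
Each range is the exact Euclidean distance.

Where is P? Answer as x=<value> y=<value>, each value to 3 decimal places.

eq1: (x + 36.313)² + (y − 14.609)² = 81.1368331573²
eq2: (x + 27.561)² + (y − 44.806)² = 94.4567080938²
eq3: (x − 18.275)² + (y − 7.306)² = 38.0140416296²
eq1−eq2, eq1−eq3 (x²,y² cancel):
  17.504·x + 60.394·y = -1103.754502
  109.176·x − 14.606·y = 3993.414745
det = 17.504·-14.606 − 60.394·109.176 = -6849.238768
x = (-1103.754502·-14.606 − 60.394·3993.414745) / -6849.238768 = 32.858666
y = (17.504·3993.414745 − -1103.754502·109.176) / -6849.238768 = -27.799328

x=32.859 y=-27.799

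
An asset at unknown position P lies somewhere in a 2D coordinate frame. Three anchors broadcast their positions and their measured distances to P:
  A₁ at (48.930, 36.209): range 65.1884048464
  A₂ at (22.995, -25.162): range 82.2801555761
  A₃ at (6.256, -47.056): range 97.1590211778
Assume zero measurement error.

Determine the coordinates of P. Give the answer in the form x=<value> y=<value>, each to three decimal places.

x=-15.238 y=47.696

eq1: (x − 48.930)² + (y − 36.209)² = 65.1884048464²
eq2: (x − 22.995)² + (y + 25.162)² = 82.2801555761²
eq3: (x − 6.256)² + (y + 47.056)² = 97.1590211778²
eq2−eq3, eq2−eq1 (x²,y² cancel):
  -33.478·x − 43.788·y = -1578.342992
  51.870·x + 122.742·y = 5063.836187
det = -33.478·122.742 − -43.788·51.870 = -1837.873116
x = (-1578.342992·122.742 − -43.788·5063.836187) / -1837.873116 = -15.238421
y = (-33.478·5063.836187 − -1578.342992·51.870) / -1837.873116 = 47.695598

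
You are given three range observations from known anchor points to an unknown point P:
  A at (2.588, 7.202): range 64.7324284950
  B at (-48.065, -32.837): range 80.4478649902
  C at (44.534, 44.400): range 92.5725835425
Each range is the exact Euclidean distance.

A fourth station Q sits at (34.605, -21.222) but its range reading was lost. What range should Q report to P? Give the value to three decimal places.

107.511

eq1: (x − 2.588)² + (y − 7.202)² = 64.7324284950²
eq2: (x + 48.065)² + (y + 32.837)² = 80.4478649902²
eq3: (x − 44.534)² + (y − 44.400)² = 92.5725835425²
eq1−eq2, eq1−eq3 (x²,y² cancel):
  -101.306·x − 80.078·y = 1048.374563
  83.892·x + 74.396·y = -483.325317
det = -101.306·74.396 − -80.078·83.892 = -818.857600
x = (1048.374563·74.396 − -80.078·-483.325317) / -818.857600 = -47.982884
y = (-101.306·-483.325317 − 1048.374563·83.892) / -818.857600 = 47.610823
|P − Q| = √((-47.982884 − 34.605)² + (47.610823 − -21.222)²) = 107.511470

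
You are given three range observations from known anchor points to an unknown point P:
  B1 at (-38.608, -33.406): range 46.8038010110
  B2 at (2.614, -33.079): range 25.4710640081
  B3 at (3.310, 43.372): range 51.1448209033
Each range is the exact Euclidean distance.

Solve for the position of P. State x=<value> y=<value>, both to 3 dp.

eq1: (x + 38.608)² + (y + 33.406)² = 46.8038010110²
eq2: (x − 2.614)² + (y + 33.079)² = 25.4710640081²
eq3: (x − 3.310)² + (y − 43.372)² = 51.1448209033²
eq1−eq3, eq1−eq2 (x²,y² cancel):
  83.836·x + 153.556·y = -1139.648932
  82.444·x + 0.654·y = 36.335424
det = 83.836·0.654 − 153.556·82.444 = -12604.942120
x = (-1139.648932·0.654 − 153.556·36.335424) / -12604.942120 = 0.501776
y = (83.836·36.335424 − -1139.648932·82.444) / -12604.942120 = -7.695667

x=0.502 y=-7.696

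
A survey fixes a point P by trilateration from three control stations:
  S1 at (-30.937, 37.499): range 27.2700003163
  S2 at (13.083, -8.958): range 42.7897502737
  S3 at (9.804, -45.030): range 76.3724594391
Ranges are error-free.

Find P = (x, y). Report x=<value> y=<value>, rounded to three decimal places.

x=-4.734 y=29.946

eq1: (x + 30.937)² + (y − 37.499)² = 27.2700003163²
eq2: (x − 13.083)² + (y + 8.958)² = 42.7897502737²
eq3: (x − 9.804)² + (y + 45.030)² = 76.3724594391²
eq2−eq1, eq2−eq3 (x²,y² cancel):
  -88.040·x + 92.914·y = 3199.172128
  -6.558·x − 72.144·y = -2129.381169
det = -88.040·-72.144 − 92.914·-6.558 = 6960.887772
x = (3199.172128·-72.144 − 92.914·-2129.381169) / 6960.887772 = -4.733843
y = (-88.040·-2129.381169 − 3199.172128·-6.558) / 6960.887772 = 29.946021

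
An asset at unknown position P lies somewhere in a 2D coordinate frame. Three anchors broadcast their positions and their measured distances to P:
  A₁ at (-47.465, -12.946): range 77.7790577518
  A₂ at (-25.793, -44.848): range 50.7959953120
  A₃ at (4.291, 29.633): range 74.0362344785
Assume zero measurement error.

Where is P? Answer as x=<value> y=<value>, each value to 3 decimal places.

x=24.891 y=-41.480

eq1: (x + 47.465)² + (y + 12.946)² = 77.7790577518²
eq2: (x + 25.793)² + (y + 44.848)² = 50.7959953120²
eq3: (x − 4.291)² + (y − 29.633)² = 74.0362344785²
eq2−eq3, eq2−eq1 (x²,y² cancel):
  60.168·x + 148.962·y = -4681.225459
  -43.344·x + 63.804·y = -3725.445497
det = 60.168·63.804 − 148.962·-43.344 = 10295.568000
x = (-4681.225459·63.804 − 148.962·-3725.445497) / 10295.568000 = 24.891186
y = (60.168·-3725.445497 − -4681.225459·-43.344) / 10295.568000 = -41.479561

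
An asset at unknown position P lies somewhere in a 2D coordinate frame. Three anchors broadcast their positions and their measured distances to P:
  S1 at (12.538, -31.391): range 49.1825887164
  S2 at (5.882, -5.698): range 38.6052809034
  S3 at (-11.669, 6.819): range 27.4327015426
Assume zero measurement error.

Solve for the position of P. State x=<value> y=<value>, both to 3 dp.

x=-32.324 y=-11.234

eq1: (x − 12.538)² + (y + 31.391)² = 49.1825887164²
eq2: (x − 5.882)² + (y + 5.698)² = 38.6052809034²
eq3: (x + 11.669)² + (y − 6.819)² = 27.4327015426²
eq1−eq3, eq1−eq2 (x²,y² cancel):
  -48.414·x + 76.420·y = 706.441916
  -13.312·x + 51.386·y = -146.971878
det = -48.414·51.386 − 76.420·-13.312 = -1470.498764
x = (706.441916·51.386 − 76.420·-146.971878) / -1470.498764 = -32.324281
y = (-48.414·-146.971878 − 706.441916·-13.312) / -1470.498764 = -11.234046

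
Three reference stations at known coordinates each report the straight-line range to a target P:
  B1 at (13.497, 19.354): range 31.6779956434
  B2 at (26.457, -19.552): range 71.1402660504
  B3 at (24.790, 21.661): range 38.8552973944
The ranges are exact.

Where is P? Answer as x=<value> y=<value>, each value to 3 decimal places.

eq1: (x − 13.497)² + (y − 19.354)² = 31.6779956434²
eq2: (x − 26.457)² + (y + 19.552)² = 71.1402660504²
eq3: (x − 24.790)² + (y − 21.661)² = 38.8552973944²
eq3−eq1, eq3−eq2 (x²,y² cancel):
  -22.586·x − 4.614·y = -20.757968
  3.334·x − 82.426·y = -3552.692786
det = -22.586·-82.426 − -4.614·3.334 = 1877.056712
x = (-20.757968·-82.426 − -4.614·-3552.692786) / 1877.056712 = -7.821356
y = (-22.586·-3552.692786 − -20.757968·3.334) / 1877.056712 = 42.785242

x=-7.821 y=42.785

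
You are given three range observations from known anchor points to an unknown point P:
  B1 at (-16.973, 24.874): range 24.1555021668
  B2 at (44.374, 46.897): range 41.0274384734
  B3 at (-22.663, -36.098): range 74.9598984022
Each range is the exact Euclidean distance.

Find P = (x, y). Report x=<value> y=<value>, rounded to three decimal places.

x=5.664 y=33.304

eq1: (x + 16.973)² + (y − 24.874)² = 24.1555021668²
eq2: (x − 44.374)² + (y − 46.897)² = 41.0274384734²
eq3: (x + 22.663)² + (y + 36.098)² = 74.9598984022²
eq3−eq1, eq3−eq2 (x²,y² cancel):
  11.380·x + 121.944·y = 4125.619516
  134.074·x + 165.990·y = 6287.438973
det = 11.380·165.990 − 121.944·134.074 = -14460.553656
x = (4125.619516·165.990 − 121.944·6287.438973) / -14460.553656 = 5.663952
y = (11.380·6287.438973 − 4125.619516·134.074) / -14460.553656 = 33.303514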